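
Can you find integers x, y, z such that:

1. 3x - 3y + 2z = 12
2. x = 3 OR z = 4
Yes

Take x = 3, y = 1, z = 3. Substituting into each constraint:
  (1) 3(3) - 3(1) + 2(3) = 12 ✓
  (2) x = 3, target 3 ✓ (first branch holds)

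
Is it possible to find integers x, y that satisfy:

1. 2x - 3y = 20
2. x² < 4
Yes

Take x = 1, y = -6. Substituting into each constraint:
  (1) 2(1) - 3(-6) = 20 ✓
  (2) x² = (1)² = 1, and 1 < 4 ✓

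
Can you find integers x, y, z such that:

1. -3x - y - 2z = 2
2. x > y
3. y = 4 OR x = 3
Yes

Take x = 3, y = 1, z = -6. Substituting into each constraint:
  (1) -3(3) + (-1) - 2(-6) = 2 ✓
  (2) 3 > 1 ✓
  (3) x = 3, target 3 ✓ (second branch holds)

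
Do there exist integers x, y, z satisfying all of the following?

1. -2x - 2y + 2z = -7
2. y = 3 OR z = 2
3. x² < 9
No

Even the single constraint (-2x - 2y + 2z = -7) is infeasible over the integers.

  - -2x - 2y + 2z = -7: every term on the left is divisible by 2, so the LHS ≡ 0 (mod 2), but the RHS -7 is not — no integer solution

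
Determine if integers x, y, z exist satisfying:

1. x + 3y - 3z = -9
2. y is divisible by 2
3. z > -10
Yes

Take x = -9, y = 0, z = 0. Substituting into each constraint:
  (1) (-9) + 3(0) - 3(0) = -9 ✓
  (2) 0 = 2 × 0, remainder 0 ✓
  (3) 0 > -10 ✓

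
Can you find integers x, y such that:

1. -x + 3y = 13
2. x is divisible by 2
Yes

Take x = 2, y = 5. Substituting into each constraint:
  (1) (-2) + 3(5) = 13 ✓
  (2) 2 = 2 × 1, remainder 0 ✓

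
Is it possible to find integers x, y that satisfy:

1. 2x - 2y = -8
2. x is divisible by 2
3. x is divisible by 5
Yes

Take x = 0, y = 4. Substituting into each constraint:
  (1) 2(0) - 2(4) = -8 ✓
  (2) 0 = 2 × 0, remainder 0 ✓
  (3) 0 = 5 × 0, remainder 0 ✓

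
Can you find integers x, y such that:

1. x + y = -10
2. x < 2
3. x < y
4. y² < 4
Yes

Take x = -10, y = 0. Substituting into each constraint:
  (1) (-10) + 0 = -10 ✓
  (2) -10 < 2 ✓
  (3) -10 < 0 ✓
  (4) y² = (0)² = 0, and 0 < 4 ✓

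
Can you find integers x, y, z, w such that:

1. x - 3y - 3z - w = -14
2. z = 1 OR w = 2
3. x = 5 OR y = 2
Yes

Take x = 5, y = 6, z = 1, w = -2. Substituting into each constraint:
  (1) 5 - 3(6) - 3(1) + 2 = -14 ✓
  (2) z = 1, target 1 ✓ (first branch holds)
  (3) x = 5, target 5 ✓ (first branch holds)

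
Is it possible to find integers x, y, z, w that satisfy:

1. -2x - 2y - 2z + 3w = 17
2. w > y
Yes

Take x = -7, y = 0, z = 0, w = 1. Substituting into each constraint:
  (1) -2(-7) - 2(0) - 2(0) + 3(1) = 17 ✓
  (2) 1 > 0 ✓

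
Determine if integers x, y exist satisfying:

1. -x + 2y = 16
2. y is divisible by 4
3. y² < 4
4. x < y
Yes

Take x = -16, y = 0. Substituting into each constraint:
  (1) 16 + 2(0) = 16 ✓
  (2) 0 = 4 × 0, remainder 0 ✓
  (3) y² = (0)² = 0, and 0 < 4 ✓
  (4) -16 < 0 ✓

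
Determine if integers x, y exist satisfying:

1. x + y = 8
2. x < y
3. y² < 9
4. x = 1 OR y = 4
No

The full constraint system is jointly infeasible over the integers. Each constraint and what it forces:

  - x + y = 8: is a linear equation tying the variables together
  - x < y: bounds one variable relative to another variable
  - y² < 9: restricts y to |y| ≤ 2
  - x = 1 OR y = 4: forces a choice: either x = 1 or y = 4

Split on the disjunction (x = 1 OR y = 4):
  • If x = 1: the equation forces y = 7, but y² < 9 requires |y| ≤ 2.
  • If y = 4: this contradicts y² < 9, which requires |y| ≤ 2.
Both branches are infeasible, so the system has no integer solution.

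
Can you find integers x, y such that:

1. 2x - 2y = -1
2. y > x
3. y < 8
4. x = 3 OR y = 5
No

Even the single constraint (2x - 2y = -1) is infeasible over the integers.

  - 2x - 2y = -1: every term on the left is divisible by 2, so the LHS ≡ 0 (mod 2), but the RHS -1 is not — no integer solution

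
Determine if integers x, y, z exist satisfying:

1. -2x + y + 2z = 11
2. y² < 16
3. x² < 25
Yes

Take x = 0, y = 3, z = 4. Substituting into each constraint:
  (1) -2(0) + 3 + 2(4) = 11 ✓
  (2) y² = (3)² = 9, and 9 < 16 ✓
  (3) x² = (0)² = 0, and 0 < 25 ✓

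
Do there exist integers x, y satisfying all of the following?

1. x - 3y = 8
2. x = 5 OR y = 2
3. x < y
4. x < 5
No

The full constraint system is jointly infeasible over the integers. Each constraint and what it forces:

  - x - 3y = 8: is a linear equation tying the variables together
  - x = 5 OR y = 2: forces a choice: either x = 5 or y = 2
  - x < y: bounds one variable relative to another variable
  - x < 5: bounds one variable relative to a constant

Split on the disjunction (x = 5 OR y = 2):
  • If x = 5: this contradicts the bound x ≤ 4.
  • If y = 2: the equation forces x = 14, which contradicts the bound x ≤ 4.
Both branches are infeasible, so the system has no integer solution.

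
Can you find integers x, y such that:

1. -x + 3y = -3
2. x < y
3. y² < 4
No

The full constraint system is jointly infeasible over the integers. Each constraint and what it forces:

  - -x + 3y = -3: is a linear equation tying the variables together
  - x < y: bounds one variable relative to another variable
  - y² < 4: restricts y to |y| ≤ 1

The bounds confine y to {-1, 0, 1}. For each value, substitute into the equation:
  • y = -1: the equation forces x = 0, but y > x fails since -1 ≤ 0.
  • y = 0: the equation forces x = 3, but y > x fails since 0 ≤ 3.
  • y = 1: the equation forces x = 6, but y > x fails since 1 ≤ 6.
Every case fails, so no integer solution exists.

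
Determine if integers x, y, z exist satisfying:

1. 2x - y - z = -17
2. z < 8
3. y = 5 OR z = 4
Yes

Take x = -3, y = 5, z = 6. Substituting into each constraint:
  (1) 2(-3) + (-5) + (-6) = -17 ✓
  (2) 6 < 8 ✓
  (3) y = 5, target 5 ✓ (first branch holds)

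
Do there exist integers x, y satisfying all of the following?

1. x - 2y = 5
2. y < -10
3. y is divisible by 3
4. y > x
Yes

Take x = -19, y = -12. Substituting into each constraint:
  (1) (-19) - 2(-12) = 5 ✓
  (2) -12 < -10 ✓
  (3) -12 = 3 × -4, remainder 0 ✓
  (4) -12 > -19 ✓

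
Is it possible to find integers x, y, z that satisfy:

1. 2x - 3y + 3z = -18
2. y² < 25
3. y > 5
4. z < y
No

A contradictory subset is {y² < 25, y > 5}. No integer assignment can satisfy these jointly:

  - y² < 25: restricts y to |y| ≤ 4
  - y > 5: bounds one variable relative to a constant

Direct contradiction: the bounds on y require y ≥ 6 and y ≤ 4 simultaneously, which is empty.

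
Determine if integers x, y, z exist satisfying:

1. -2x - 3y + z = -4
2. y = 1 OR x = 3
Yes

Take x = 1, y = 1, z = 1. Substituting into each constraint:
  (1) -2(1) - 3(1) + 1 = -4 ✓
  (2) y = 1, target 1 ✓ (first branch holds)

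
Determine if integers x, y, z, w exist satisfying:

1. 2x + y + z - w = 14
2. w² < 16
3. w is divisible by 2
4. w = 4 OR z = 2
Yes

Take x = 6, y = 0, z = 2, w = 0. Substituting into each constraint:
  (1) 2(6) + 0 + 2 + 0 = 14 ✓
  (2) w² = (0)² = 0, and 0 < 16 ✓
  (3) 0 = 2 × 0, remainder 0 ✓
  (4) z = 2, target 2 ✓ (second branch holds)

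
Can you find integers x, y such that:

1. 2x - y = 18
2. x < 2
Yes

Take x = 1, y = -16. Substituting into each constraint:
  (1) 2(1) + 16 = 18 ✓
  (2) 1 < 2 ✓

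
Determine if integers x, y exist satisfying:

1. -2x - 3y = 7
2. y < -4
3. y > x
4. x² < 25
No

A contradictory subset is {-2x - 3y = 7, y < -4, y > x}. No integer assignment can satisfy these jointly:

  - -2x - 3y = 7: is a linear equation tying the variables together
  - y < -4: bounds one variable relative to a constant
  - y > x: bounds one variable relative to another variable

Propagating the comparison: x < y and y ≤ -5 give x ≤ -6. Range argument: with x ∈ [−∞, -6], y ∈ [−∞, -5], the left side of the equation is at least 27, but the right side is 7 < 27. No integer solution exists.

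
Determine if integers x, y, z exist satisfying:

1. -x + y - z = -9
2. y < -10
Yes

Take x = 0, y = -11, z = -2. Substituting into each constraint:
  (1) 0 + (-11) + 2 = -9 ✓
  (2) -11 < -10 ✓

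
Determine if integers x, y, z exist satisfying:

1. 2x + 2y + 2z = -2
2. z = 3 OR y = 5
Yes

Take x = -4, y = 0, z = 3. Substituting into each constraint:
  (1) 2(-4) + 2(0) + 2(3) = -2 ✓
  (2) z = 3, target 3 ✓ (first branch holds)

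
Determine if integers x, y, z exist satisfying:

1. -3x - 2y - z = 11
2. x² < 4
Yes

Take x = 0, y = -6, z = 1. Substituting into each constraint:
  (1) -3(0) - 2(-6) + (-1) = 11 ✓
  (2) x² = (0)² = 0, and 0 < 4 ✓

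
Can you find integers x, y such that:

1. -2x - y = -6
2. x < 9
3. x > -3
Yes

Take x = 3, y = 0. Substituting into each constraint:
  (1) -2(3) + 0 = -6 ✓
  (2) 3 < 9 ✓
  (3) 3 > -3 ✓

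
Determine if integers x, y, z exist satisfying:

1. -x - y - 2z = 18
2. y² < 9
Yes

Take x = 0, y = 0, z = -9. Substituting into each constraint:
  (1) 0 + 0 - 2(-9) = 18 ✓
  (2) y² = (0)² = 0, and 0 < 9 ✓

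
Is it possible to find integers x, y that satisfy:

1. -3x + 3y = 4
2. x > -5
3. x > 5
No

Even the single constraint (-3x + 3y = 4) is infeasible over the integers.

  - -3x + 3y = 4: every term on the left is divisible by 3, so the LHS ≡ 0 (mod 3), but the RHS 4 is not — no integer solution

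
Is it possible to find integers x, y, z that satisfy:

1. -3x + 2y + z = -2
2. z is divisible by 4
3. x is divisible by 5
Yes

Take x = 0, y = -1, z = 0. Substituting into each constraint:
  (1) -3(0) + 2(-1) + 0 = -2 ✓
  (2) 0 = 4 × 0, remainder 0 ✓
  (3) 0 = 5 × 0, remainder 0 ✓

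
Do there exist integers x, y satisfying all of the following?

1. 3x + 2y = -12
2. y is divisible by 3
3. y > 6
Yes

Take x = -10, y = 9. Substituting into each constraint:
  (1) 3(-10) + 2(9) = -12 ✓
  (2) 9 = 3 × 3, remainder 0 ✓
  (3) 9 > 6 ✓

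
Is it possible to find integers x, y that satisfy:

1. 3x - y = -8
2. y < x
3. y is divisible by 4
Yes

Take x = -8, y = -16. Substituting into each constraint:
  (1) 3(-8) + 16 = -8 ✓
  (2) -16 < -8 ✓
  (3) -16 = 4 × -4, remainder 0 ✓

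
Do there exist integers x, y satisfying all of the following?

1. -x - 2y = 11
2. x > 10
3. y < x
Yes

Take x = 11, y = -11. Substituting into each constraint:
  (1) (-11) - 2(-11) = 11 ✓
  (2) 11 > 10 ✓
  (3) -11 < 11 ✓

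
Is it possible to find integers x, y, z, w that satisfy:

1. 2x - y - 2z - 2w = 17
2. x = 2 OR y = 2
Yes

Take x = 2, y = 1, z = -7, w = 0. Substituting into each constraint:
  (1) 2(2) + (-1) - 2(-7) - 2(0) = 17 ✓
  (2) x = 2, target 2 ✓ (first branch holds)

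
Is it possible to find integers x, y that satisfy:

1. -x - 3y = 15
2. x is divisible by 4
Yes

Take x = 0, y = -5. Substituting into each constraint:
  (1) 0 - 3(-5) = 15 ✓
  (2) 0 = 4 × 0, remainder 0 ✓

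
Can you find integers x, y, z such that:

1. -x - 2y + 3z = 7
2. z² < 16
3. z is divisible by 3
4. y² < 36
Yes

Take x = 1, y = -4, z = 0. Substituting into each constraint:
  (1) (-1) - 2(-4) + 3(0) = 7 ✓
  (2) z² = (0)² = 0, and 0 < 16 ✓
  (3) 0 = 3 × 0, remainder 0 ✓
  (4) y² = (-4)² = 16, and 16 < 36 ✓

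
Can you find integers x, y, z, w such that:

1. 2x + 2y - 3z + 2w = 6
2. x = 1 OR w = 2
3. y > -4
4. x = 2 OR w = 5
Yes

Take x = 1, y = -3, z = 0, w = 5. Substituting into each constraint:
  (1) 2(1) + 2(-3) - 3(0) + 2(5) = 6 ✓
  (2) x = 1, target 1 ✓ (first branch holds)
  (3) -3 > -4 ✓
  (4) w = 5, target 5 ✓ (second branch holds)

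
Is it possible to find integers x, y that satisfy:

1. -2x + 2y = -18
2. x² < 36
Yes

Take x = 0, y = -9. Substituting into each constraint:
  (1) -2(0) + 2(-9) = -18 ✓
  (2) x² = (0)² = 0, and 0 < 36 ✓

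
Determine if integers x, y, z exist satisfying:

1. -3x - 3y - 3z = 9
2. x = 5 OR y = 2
Yes

Take x = 5, y = -8, z = 0. Substituting into each constraint:
  (1) -3(5) - 3(-8) - 3(0) = 9 ✓
  (2) x = 5, target 5 ✓ (first branch holds)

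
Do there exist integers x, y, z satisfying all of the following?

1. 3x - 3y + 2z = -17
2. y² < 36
Yes

Take x = -7, y = 0, z = 2. Substituting into each constraint:
  (1) 3(-7) - 3(0) + 2(2) = -17 ✓
  (2) y² = (0)² = 0, and 0 < 36 ✓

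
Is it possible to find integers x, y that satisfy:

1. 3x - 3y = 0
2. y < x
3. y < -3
No

A contradictory subset is {3x - 3y = 0, y < x}. No integer assignment can satisfy these jointly:

  - 3x - 3y = 0: is a linear equation tying the variables together
  - y < x: bounds one variable relative to another variable

From the equation, x − y = 0, i.e. x − y = 0; but x > y requires x − y ≥ 1. Contradiction.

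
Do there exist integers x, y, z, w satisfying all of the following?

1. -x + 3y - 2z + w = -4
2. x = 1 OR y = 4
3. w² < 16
Yes

Take x = 1, y = 0, z = 2, w = 1. Substituting into each constraint:
  (1) (-1) + 3(0) - 2(2) + 1 = -4 ✓
  (2) x = 1, target 1 ✓ (first branch holds)
  (3) w² = (1)² = 1, and 1 < 16 ✓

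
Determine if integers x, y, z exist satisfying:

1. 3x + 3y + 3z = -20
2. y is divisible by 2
No

Even the single constraint (3x + 3y + 3z = -20) is infeasible over the integers.

  - 3x + 3y + 3z = -20: every term on the left is divisible by 3, so the LHS ≡ 0 (mod 3), but the RHS -20 is not — no integer solution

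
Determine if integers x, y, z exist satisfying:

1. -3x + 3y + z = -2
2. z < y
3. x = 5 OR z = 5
Yes

Take x = 5, y = 4, z = 1. Substituting into each constraint:
  (1) -3(5) + 3(4) + 1 = -2 ✓
  (2) 1 < 4 ✓
  (3) x = 5, target 5 ✓ (first branch holds)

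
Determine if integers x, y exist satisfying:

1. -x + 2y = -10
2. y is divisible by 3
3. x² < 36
Yes

Take x = 4, y = -3. Substituting into each constraint:
  (1) (-4) + 2(-3) = -10 ✓
  (2) -3 = 3 × -1, remainder 0 ✓
  (3) x² = (4)² = 16, and 16 < 36 ✓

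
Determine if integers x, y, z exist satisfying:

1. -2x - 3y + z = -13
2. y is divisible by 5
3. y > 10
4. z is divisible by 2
Yes

Take x = -16, y = 15, z = 0. Substituting into each constraint:
  (1) -2(-16) - 3(15) + 0 = -13 ✓
  (2) 15 = 5 × 3, remainder 0 ✓
  (3) 15 > 10 ✓
  (4) 0 = 2 × 0, remainder 0 ✓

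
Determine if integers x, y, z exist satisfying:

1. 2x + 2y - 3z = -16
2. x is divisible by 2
Yes

Take x = 0, y = -8, z = 0. Substituting into each constraint:
  (1) 2(0) + 2(-8) - 3(0) = -16 ✓
  (2) 0 = 2 × 0, remainder 0 ✓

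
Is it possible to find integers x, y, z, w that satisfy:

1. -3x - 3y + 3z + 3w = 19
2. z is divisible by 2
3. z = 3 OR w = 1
No

Even the single constraint (-3x - 3y + 3z + 3w = 19) is infeasible over the integers.

  - -3x - 3y + 3z + 3w = 19: every term on the left is divisible by 3, so the LHS ≡ 0 (mod 3), but the RHS 19 is not — no integer solution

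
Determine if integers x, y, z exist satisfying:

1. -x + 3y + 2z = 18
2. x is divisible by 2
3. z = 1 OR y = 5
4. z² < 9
Yes

Take x = -4, y = 4, z = 1. Substituting into each constraint:
  (1) 4 + 3(4) + 2(1) = 18 ✓
  (2) -4 = 2 × -2, remainder 0 ✓
  (3) z = 1, target 1 ✓ (first branch holds)
  (4) z² = (1)² = 1, and 1 < 9 ✓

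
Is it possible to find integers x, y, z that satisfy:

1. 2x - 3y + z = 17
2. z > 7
Yes

Take x = 0, y = -3, z = 8. Substituting into each constraint:
  (1) 2(0) - 3(-3) + 8 = 17 ✓
  (2) 8 > 7 ✓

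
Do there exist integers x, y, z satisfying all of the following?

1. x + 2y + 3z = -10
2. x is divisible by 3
Yes

Take x = 0, y = -5, z = 0. Substituting into each constraint:
  (1) 0 + 2(-5) + 3(0) = -10 ✓
  (2) 0 = 3 × 0, remainder 0 ✓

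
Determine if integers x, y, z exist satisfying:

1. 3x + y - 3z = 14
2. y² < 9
Yes

Take x = 5, y = -1, z = 0. Substituting into each constraint:
  (1) 3(5) + (-1) - 3(0) = 14 ✓
  (2) y² = (-1)² = 1, and 1 < 9 ✓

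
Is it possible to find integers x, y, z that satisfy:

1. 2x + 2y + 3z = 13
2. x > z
Yes

Take x = 0, y = 8, z = -1. Substituting into each constraint:
  (1) 2(0) + 2(8) + 3(-1) = 13 ✓
  (2) 0 > -1 ✓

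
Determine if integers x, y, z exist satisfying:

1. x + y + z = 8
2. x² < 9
Yes

Take x = 0, y = 8, z = 0. Substituting into each constraint:
  (1) 0 + 8 + 0 = 8 ✓
  (2) x² = (0)² = 0, and 0 < 9 ✓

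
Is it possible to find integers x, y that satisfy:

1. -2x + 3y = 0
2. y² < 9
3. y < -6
No

A contradictory subset is {y² < 9, y < -6}. No integer assignment can satisfy these jointly:

  - y² < 9: restricts y to |y| ≤ 2
  - y < -6: bounds one variable relative to a constant

Direct contradiction: the bounds on y require y ≥ -2 and y ≤ -7 simultaneously, which is empty.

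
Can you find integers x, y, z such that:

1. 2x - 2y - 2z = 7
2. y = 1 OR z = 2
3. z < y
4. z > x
No

Even the single constraint (2x - 2y - 2z = 7) is infeasible over the integers.

  - 2x - 2y - 2z = 7: every term on the left is divisible by 2, so the LHS ≡ 0 (mod 2), but the RHS 7 is not — no integer solution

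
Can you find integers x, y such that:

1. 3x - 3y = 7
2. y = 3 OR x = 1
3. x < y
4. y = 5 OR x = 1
No

Even the single constraint (3x - 3y = 7) is infeasible over the integers.

  - 3x - 3y = 7: every term on the left is divisible by 3, so the LHS ≡ 0 (mod 3), but the RHS 7 is not — no integer solution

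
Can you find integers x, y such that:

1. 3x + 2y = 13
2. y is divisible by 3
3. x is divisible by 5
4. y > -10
No

A contradictory subset is {3x + 2y = 13, y is divisible by 3}. No integer assignment can satisfy these jointly:

  - 3x + 2y = 13: is a linear equation tying the variables together
  - y is divisible by 3: restricts y to multiples of 3

Modular obstruction: writing y = 3y', every remaining term of the linear equation is divisible by 3, so the left side is ≡ 0 (mod 3); but the right side 13 ≡ 1 (mod 3). No integers can satisfy it.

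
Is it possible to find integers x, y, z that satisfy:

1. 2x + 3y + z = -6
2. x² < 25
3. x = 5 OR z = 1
Yes

Take x = 4, y = -5, z = 1. Substituting into each constraint:
  (1) 2(4) + 3(-5) + 1 = -6 ✓
  (2) x² = (4)² = 16, and 16 < 25 ✓
  (3) z = 1, target 1 ✓ (second branch holds)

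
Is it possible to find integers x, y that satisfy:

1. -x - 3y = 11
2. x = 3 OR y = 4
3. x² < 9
No

The full constraint system is jointly infeasible over the integers. Each constraint and what it forces:

  - -x - 3y = 11: is a linear equation tying the variables together
  - x = 3 OR y = 4: forces a choice: either x = 3 or y = 4
  - x² < 9: restricts x to |x| ≤ 2

Split on the disjunction (x = 3 OR y = 4):
  • If x = 3: this contradicts x² < 9, which requires |x| ≤ 2.
  • If y = 4: the equation forces x = -23, but x² < 9 requires |x| ≤ 2.
Both branches are infeasible, so the system has no integer solution.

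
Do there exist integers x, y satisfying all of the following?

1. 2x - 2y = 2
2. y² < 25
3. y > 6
No

A contradictory subset is {y² < 25, y > 6}. No integer assignment can satisfy these jointly:

  - y² < 25: restricts y to |y| ≤ 4
  - y > 6: bounds one variable relative to a constant

Direct contradiction: the bounds on y require y ≥ 7 and y ≤ 4 simultaneously, which is empty.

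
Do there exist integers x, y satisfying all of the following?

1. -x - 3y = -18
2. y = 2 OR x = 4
Yes

Take x = 12, y = 2. Substituting into each constraint:
  (1) (-12) - 3(2) = -18 ✓
  (2) y = 2, target 2 ✓ (first branch holds)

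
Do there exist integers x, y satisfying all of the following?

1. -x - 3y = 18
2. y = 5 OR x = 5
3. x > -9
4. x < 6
No

The full constraint system is jointly infeasible over the integers. Each constraint and what it forces:

  - -x - 3y = 18: is a linear equation tying the variables together
  - y = 5 OR x = 5: forces a choice: either y = 5 or x = 5
  - x > -9: bounds one variable relative to a constant
  - x < 6: bounds one variable relative to a constant

Split on the disjunction (y = 5 OR x = 5):
  • If y = 5: the equation forces x = -33, which contradicts the bound x ≥ -8.
  • If x = 5: with x = 5, every remaining term of the linear equation is divisible by 3, so the left side is ≡ 0 (mod 3); but the right side 23 ≡ 2 (mod 3). No integers can satisfy it.
Both branches are infeasible, so the system has no integer solution.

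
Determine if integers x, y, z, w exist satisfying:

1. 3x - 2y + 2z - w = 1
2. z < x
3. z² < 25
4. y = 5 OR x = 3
Yes

Take x = 0, y = 5, z = -1, w = -13. Substituting into each constraint:
  (1) 3(0) - 2(5) + 2(-1) + 13 = 1 ✓
  (2) -1 < 0 ✓
  (3) z² = (-1)² = 1, and 1 < 25 ✓
  (4) y = 5, target 5 ✓ (first branch holds)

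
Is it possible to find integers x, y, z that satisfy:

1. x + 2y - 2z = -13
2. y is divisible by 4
Yes

Take x = 1, y = 0, z = 7. Substituting into each constraint:
  (1) 1 + 2(0) - 2(7) = -13 ✓
  (2) 0 = 4 × 0, remainder 0 ✓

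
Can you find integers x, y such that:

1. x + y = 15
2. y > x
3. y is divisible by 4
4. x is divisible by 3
Yes

Take x = 3, y = 12. Substituting into each constraint:
  (1) 3 + 12 = 15 ✓
  (2) 12 > 3 ✓
  (3) 12 = 4 × 3, remainder 0 ✓
  (4) 3 = 3 × 1, remainder 0 ✓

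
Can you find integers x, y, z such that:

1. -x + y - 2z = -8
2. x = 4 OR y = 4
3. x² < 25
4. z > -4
Yes

Take x = 4, y = 6, z = 5. Substituting into each constraint:
  (1) (-4) + 6 - 2(5) = -8 ✓
  (2) x = 4, target 4 ✓ (first branch holds)
  (3) x² = (4)² = 16, and 16 < 25 ✓
  (4) 5 > -4 ✓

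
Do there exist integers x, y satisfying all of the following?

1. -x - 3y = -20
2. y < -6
Yes

Take x = 41, y = -7. Substituting into each constraint:
  (1) (-41) - 3(-7) = -20 ✓
  (2) -7 < -6 ✓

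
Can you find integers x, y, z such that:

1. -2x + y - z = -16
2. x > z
Yes

Take x = 1, y = -14, z = 0. Substituting into each constraint:
  (1) -2(1) + (-14) + 0 = -16 ✓
  (2) 1 > 0 ✓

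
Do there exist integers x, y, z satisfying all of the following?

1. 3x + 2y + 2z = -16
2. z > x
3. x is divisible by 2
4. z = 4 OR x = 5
Yes

Take x = 0, y = -12, z = 4. Substituting into each constraint:
  (1) 3(0) + 2(-12) + 2(4) = -16 ✓
  (2) 4 > 0 ✓
  (3) 0 = 2 × 0, remainder 0 ✓
  (4) z = 4, target 4 ✓ (first branch holds)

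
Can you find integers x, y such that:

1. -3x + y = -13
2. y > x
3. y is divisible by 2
Yes

Take x = 7, y = 8. Substituting into each constraint:
  (1) -3(7) + 8 = -13 ✓
  (2) 8 > 7 ✓
  (3) 8 = 2 × 4, remainder 0 ✓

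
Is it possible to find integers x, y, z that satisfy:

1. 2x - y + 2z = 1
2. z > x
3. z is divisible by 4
Yes

Take x = -1, y = -3, z = 0. Substituting into each constraint:
  (1) 2(-1) + 3 + 2(0) = 1 ✓
  (2) 0 > -1 ✓
  (3) 0 = 4 × 0, remainder 0 ✓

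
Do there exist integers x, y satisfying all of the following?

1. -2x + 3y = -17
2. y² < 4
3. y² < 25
Yes

Take x = 10, y = 1. Substituting into each constraint:
  (1) -2(10) + 3(1) = -17 ✓
  (2) y² = (1)² = 1, and 1 < 4 ✓
  (3) y² = (1)² = 1, and 1 < 25 ✓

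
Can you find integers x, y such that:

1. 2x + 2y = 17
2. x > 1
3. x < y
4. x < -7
No

Even the single constraint (2x + 2y = 17) is infeasible over the integers.

  - 2x + 2y = 17: every term on the left is divisible by 2, so the LHS ≡ 0 (mod 2), but the RHS 17 is not — no integer solution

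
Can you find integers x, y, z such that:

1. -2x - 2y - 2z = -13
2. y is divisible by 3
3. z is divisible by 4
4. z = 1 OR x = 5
No

Even the single constraint (-2x - 2y - 2z = -13) is infeasible over the integers.

  - -2x - 2y - 2z = -13: every term on the left is divisible by 2, so the LHS ≡ 0 (mod 2), but the RHS -13 is not — no integer solution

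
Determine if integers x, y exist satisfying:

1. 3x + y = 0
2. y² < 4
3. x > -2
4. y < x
No

A contradictory subset is {3x + y = 0, y² < 4, y < x}. No integer assignment can satisfy these jointly:

  - 3x + y = 0: is a linear equation tying the variables together
  - y² < 4: restricts y to |y| ≤ 1
  - y < x: bounds one variable relative to another variable

The bounds confine y to {-1, 0, 1}. For each value, substitute into the equation:
  • y = -1: the equation gives 3x = 1, so x would not be an integer.
  • y = 0: the equation forces x = 0, but x > y fails since 0 ≤ 0.
  • y = 1: the equation gives 3x = -1, so x would not be an integer.
Every case fails, so no integer solution exists.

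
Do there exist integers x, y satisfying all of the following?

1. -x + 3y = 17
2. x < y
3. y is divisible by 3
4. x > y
No

A contradictory subset is {x < y, x > y}. No integer assignment can satisfy these jointly:

  - x < y: bounds one variable relative to another variable
  - x > y: bounds one variable relative to another variable

Direct contradiction: y > x and x > y cannot both hold.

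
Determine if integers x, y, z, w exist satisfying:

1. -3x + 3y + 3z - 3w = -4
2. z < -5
No

Even the single constraint (-3x + 3y + 3z - 3w = -4) is infeasible over the integers.

  - -3x + 3y + 3z - 3w = -4: every term on the left is divisible by 3, so the LHS ≡ 0 (mod 3), but the RHS -4 is not — no integer solution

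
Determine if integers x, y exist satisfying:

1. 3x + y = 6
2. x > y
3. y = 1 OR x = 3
Yes

Take x = 3, y = -3. Substituting into each constraint:
  (1) 3(3) + (-3) = 6 ✓
  (2) 3 > -3 ✓
  (3) x = 3, target 3 ✓ (second branch holds)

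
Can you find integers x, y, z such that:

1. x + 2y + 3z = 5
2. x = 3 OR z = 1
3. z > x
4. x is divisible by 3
Yes

Take x = 0, y = 1, z = 1. Substituting into each constraint:
  (1) 0 + 2(1) + 3(1) = 5 ✓
  (2) z = 1, target 1 ✓ (second branch holds)
  (3) 1 > 0 ✓
  (4) 0 = 3 × 0, remainder 0 ✓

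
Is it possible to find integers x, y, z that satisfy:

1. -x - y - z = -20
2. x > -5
Yes

Take x = 20, y = 0, z = 0. Substituting into each constraint:
  (1) (-20) + 0 + 0 = -20 ✓
  (2) 20 > -5 ✓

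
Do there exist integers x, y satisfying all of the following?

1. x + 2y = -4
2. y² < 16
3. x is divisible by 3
Yes

Take x = 0, y = -2. Substituting into each constraint:
  (1) 0 + 2(-2) = -4 ✓
  (2) y² = (-2)² = 4, and 4 < 16 ✓
  (3) 0 = 3 × 0, remainder 0 ✓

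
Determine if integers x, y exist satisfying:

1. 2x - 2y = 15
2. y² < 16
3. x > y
No

Even the single constraint (2x - 2y = 15) is infeasible over the integers.

  - 2x - 2y = 15: every term on the left is divisible by 2, so the LHS ≡ 0 (mod 2), but the RHS 15 is not — no integer solution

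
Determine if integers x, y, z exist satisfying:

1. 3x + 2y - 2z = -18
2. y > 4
Yes

Take x = 0, y = 5, z = 14. Substituting into each constraint:
  (1) 3(0) + 2(5) - 2(14) = -18 ✓
  (2) 5 > 4 ✓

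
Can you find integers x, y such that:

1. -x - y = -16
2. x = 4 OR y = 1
Yes

Take x = 4, y = 12. Substituting into each constraint:
  (1) (-4) + (-12) = -16 ✓
  (2) x = 4, target 4 ✓ (first branch holds)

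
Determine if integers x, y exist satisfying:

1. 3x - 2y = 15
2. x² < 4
Yes

Take x = -1, y = -9. Substituting into each constraint:
  (1) 3(-1) - 2(-9) = 15 ✓
  (2) x² = (-1)² = 1, and 1 < 4 ✓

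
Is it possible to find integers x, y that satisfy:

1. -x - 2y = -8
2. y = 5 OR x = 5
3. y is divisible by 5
Yes

Take x = -2, y = 5. Substituting into each constraint:
  (1) 2 - 2(5) = -8 ✓
  (2) y = 5, target 5 ✓ (first branch holds)
  (3) 5 = 5 × 1, remainder 0 ✓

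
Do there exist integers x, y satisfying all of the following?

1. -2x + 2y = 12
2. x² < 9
Yes

Take x = 0, y = 6. Substituting into each constraint:
  (1) -2(0) + 2(6) = 12 ✓
  (2) x² = (0)² = 0, and 0 < 9 ✓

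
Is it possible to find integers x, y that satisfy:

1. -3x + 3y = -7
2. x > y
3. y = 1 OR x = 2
No

Even the single constraint (-3x + 3y = -7) is infeasible over the integers.

  - -3x + 3y = -7: every term on the left is divisible by 3, so the LHS ≡ 0 (mod 3), but the RHS -7 is not — no integer solution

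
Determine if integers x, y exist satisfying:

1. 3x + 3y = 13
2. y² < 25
No

Even the single constraint (3x + 3y = 13) is infeasible over the integers.

  - 3x + 3y = 13: every term on the left is divisible by 3, so the LHS ≡ 0 (mod 3), but the RHS 13 is not — no integer solution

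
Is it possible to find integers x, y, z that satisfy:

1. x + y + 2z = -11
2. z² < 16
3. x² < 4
Yes

Take x = 0, y = -15, z = 2. Substituting into each constraint:
  (1) 0 + (-15) + 2(2) = -11 ✓
  (2) z² = (2)² = 4, and 4 < 16 ✓
  (3) x² = (0)² = 0, and 0 < 4 ✓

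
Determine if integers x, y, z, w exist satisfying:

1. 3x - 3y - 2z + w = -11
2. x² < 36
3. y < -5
Yes

Take x = 0, y = -6, z = 0, w = -29. Substituting into each constraint:
  (1) 3(0) - 3(-6) - 2(0) + (-29) = -11 ✓
  (2) x² = (0)² = 0, and 0 < 36 ✓
  (3) -6 < -5 ✓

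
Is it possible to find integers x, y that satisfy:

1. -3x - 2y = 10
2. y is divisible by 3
No

The full constraint system is jointly infeasible over the integers. Each constraint and what it forces:

  - -3x - 2y = 10: is a linear equation tying the variables together
  - y is divisible by 3: restricts y to multiples of 3

Modular obstruction: writing y = 3y', every remaining term of the linear equation is divisible by 3, so the left side is ≡ 0 (mod 3); but the right side 10 ≡ 1 (mod 3). No integers can satisfy it.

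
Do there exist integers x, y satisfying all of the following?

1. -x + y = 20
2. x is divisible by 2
Yes

Take x = 0, y = 20. Substituting into each constraint:
  (1) 0 + 20 = 20 ✓
  (2) 0 = 2 × 0, remainder 0 ✓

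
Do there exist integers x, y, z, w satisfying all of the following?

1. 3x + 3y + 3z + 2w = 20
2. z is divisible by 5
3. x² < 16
Yes

Take x = 2, y = 6, z = 0, w = -2. Substituting into each constraint:
  (1) 3(2) + 3(6) + 3(0) + 2(-2) = 20 ✓
  (2) 0 = 5 × 0, remainder 0 ✓
  (3) x² = (2)² = 4, and 4 < 16 ✓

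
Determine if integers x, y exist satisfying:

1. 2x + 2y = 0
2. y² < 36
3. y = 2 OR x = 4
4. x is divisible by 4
Yes

Take x = 4, y = -4. Substituting into each constraint:
  (1) 2(4) + 2(-4) = 0 ✓
  (2) y² = (-4)² = 16, and 16 < 36 ✓
  (3) x = 4, target 4 ✓ (second branch holds)
  (4) 4 = 4 × 1, remainder 0 ✓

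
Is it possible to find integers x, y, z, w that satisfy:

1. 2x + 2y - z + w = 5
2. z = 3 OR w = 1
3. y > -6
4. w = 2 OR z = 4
Yes

Take x = 3, y = 0, z = 3, w = 2. Substituting into each constraint:
  (1) 2(3) + 2(0) + (-3) + 2 = 5 ✓
  (2) z = 3, target 3 ✓ (first branch holds)
  (3) 0 > -6 ✓
  (4) w = 2, target 2 ✓ (first branch holds)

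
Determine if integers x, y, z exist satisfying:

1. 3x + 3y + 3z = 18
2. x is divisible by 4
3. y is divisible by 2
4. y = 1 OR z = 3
No

The full constraint system is jointly infeasible over the integers. Each constraint and what it forces:

  - 3x + 3y + 3z = 18: is a linear equation tying the variables together
  - x is divisible by 4: restricts x to multiples of 4
  - y is divisible by 2: restricts y to multiples of 2
  - y = 1 OR z = 3: forces a choice: either y = 1 or z = 3

Split on the disjunction (y = 1 OR z = 3):
  • If y = 1: this contradicts the divisibility constraint — 1 is not a multiple of 2.
  • If z = 3: with z = 3, writing x = 4x' and writing y = 2y', every remaining term of the linear equation is divisible by 6, so the left side is ≡ 0 (mod 6); but the right side 9 ≡ 3 (mod 6). No integers can satisfy it.
Both branches are infeasible, so the system has no integer solution.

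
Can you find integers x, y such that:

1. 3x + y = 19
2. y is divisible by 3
No

The full constraint system is jointly infeasible over the integers. Each constraint and what it forces:

  - 3x + y = 19: is a linear equation tying the variables together
  - y is divisible by 3: restricts y to multiples of 3

Modular obstruction: writing y = 3y', every remaining term of the linear equation is divisible by 3, so the left side is ≡ 0 (mod 3); but the right side 19 ≡ 1 (mod 3). No integers can satisfy it.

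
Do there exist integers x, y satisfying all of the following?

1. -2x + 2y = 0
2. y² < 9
Yes

Take x = 0, y = 0. Substituting into each constraint:
  (1) -2(0) + 2(0) = 0 ✓
  (2) y² = (0)² = 0, and 0 < 9 ✓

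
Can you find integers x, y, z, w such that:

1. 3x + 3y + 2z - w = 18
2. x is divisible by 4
Yes

Take x = 0, y = 0, z = 9, w = 0. Substituting into each constraint:
  (1) 3(0) + 3(0) + 2(9) + 0 = 18 ✓
  (2) 0 = 4 × 0, remainder 0 ✓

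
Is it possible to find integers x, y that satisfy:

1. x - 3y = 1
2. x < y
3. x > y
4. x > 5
No

A contradictory subset is {x < y, x > y}. No integer assignment can satisfy these jointly:

  - x < y: bounds one variable relative to another variable
  - x > y: bounds one variable relative to another variable

Direct contradiction: y > x and x > y cannot both hold.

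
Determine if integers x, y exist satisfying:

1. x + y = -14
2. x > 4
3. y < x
Yes

Take x = 5, y = -19. Substituting into each constraint:
  (1) 5 + (-19) = -14 ✓
  (2) 5 > 4 ✓
  (3) -19 < 5 ✓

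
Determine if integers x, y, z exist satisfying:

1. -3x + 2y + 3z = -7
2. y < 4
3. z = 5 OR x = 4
Yes

Take x = 4, y = -8, z = 7. Substituting into each constraint:
  (1) -3(4) + 2(-8) + 3(7) = -7 ✓
  (2) -8 < 4 ✓
  (3) x = 4, target 4 ✓ (second branch holds)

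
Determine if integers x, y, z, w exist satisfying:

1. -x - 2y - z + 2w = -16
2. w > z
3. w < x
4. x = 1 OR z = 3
Yes

Take x = 1, y = 8, z = -1, w = 0. Substituting into each constraint:
  (1) (-1) - 2(8) + 1 + 2(0) = -16 ✓
  (2) 0 > -1 ✓
  (3) 0 < 1 ✓
  (4) x = 1, target 1 ✓ (first branch holds)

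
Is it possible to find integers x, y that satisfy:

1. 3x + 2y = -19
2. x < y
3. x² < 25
No

The full constraint system is jointly infeasible over the integers. Each constraint and what it forces:

  - 3x + 2y = -19: is a linear equation tying the variables together
  - x < y: bounds one variable relative to another variable
  - x² < 25: restricts x to |x| ≤ 4

Propagating the comparison: y > x and x ≥ -4 give y ≥ -3. Range argument: with x ∈ [-4, 4], y ∈ [-3, ∞], the left side of the equation is at least -18, but the right side is -19 < -18. No integer solution exists.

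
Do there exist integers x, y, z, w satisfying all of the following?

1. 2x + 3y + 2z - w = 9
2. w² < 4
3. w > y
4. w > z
Yes

Take x = 7, y = -1, z = -1, w = 0. Substituting into each constraint:
  (1) 2(7) + 3(-1) + 2(-1) + 0 = 9 ✓
  (2) w² = (0)² = 0, and 0 < 4 ✓
  (3) 0 > -1 ✓
  (4) 0 > -1 ✓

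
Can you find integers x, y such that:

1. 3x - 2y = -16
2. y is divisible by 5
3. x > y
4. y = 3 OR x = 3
No

A contradictory subset is {3x - 2y = -16, x > y, y = 3 OR x = 3}. No integer assignment can satisfy these jointly:

  - 3x - 2y = -16: is a linear equation tying the variables together
  - x > y: bounds one variable relative to another variable
  - y = 3 OR x = 3: forces a choice: either y = 3 or x = 3

Split on the disjunction (y = 3 OR x = 3):
  • If y = 3: with y = 3, every remaining term of the linear equation is divisible by 3, so the left side is ≡ 0 (mod 3); but the right side -10 ≡ 2 (mod 3). No integers can satisfy it.
  • If x = 3: with x = 3, every remaining term of the linear equation is divisible by 2, so the left side is ≡ 0 (mod 2); but the right side -25 ≡ 1 (mod 2). No integers can satisfy it.
Both branches are infeasible, so the system has no integer solution.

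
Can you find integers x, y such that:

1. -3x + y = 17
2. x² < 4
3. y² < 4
No

The full constraint system is jointly infeasible over the integers. Each constraint and what it forces:

  - -3x + y = 17: is a linear equation tying the variables together
  - x² < 4: restricts x to |x| ≤ 1
  - y² < 4: restricts y to |y| ≤ 1

Range argument: with x ∈ [-1, 1], y ∈ [-1, 1], the left side of the equation is at most 4, but the right side is 17 > 4. No integer solution exists.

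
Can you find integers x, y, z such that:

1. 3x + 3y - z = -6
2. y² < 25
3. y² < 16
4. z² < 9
Yes

Take x = 0, y = -2, z = 0. Substituting into each constraint:
  (1) 3(0) + 3(-2) + 0 = -6 ✓
  (2) y² = (-2)² = 4, and 4 < 25 ✓
  (3) y² = (-2)² = 4, and 4 < 16 ✓
  (4) z² = (0)² = 0, and 0 < 9 ✓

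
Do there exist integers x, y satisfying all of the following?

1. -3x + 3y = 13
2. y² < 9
No

Even the single constraint (-3x + 3y = 13) is infeasible over the integers.

  - -3x + 3y = 13: every term on the left is divisible by 3, so the LHS ≡ 0 (mod 3), but the RHS 13 is not — no integer solution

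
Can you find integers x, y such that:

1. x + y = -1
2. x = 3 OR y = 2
Yes

Take x = 3, y = -4. Substituting into each constraint:
  (1) 3 + (-4) = -1 ✓
  (2) x = 3, target 3 ✓ (first branch holds)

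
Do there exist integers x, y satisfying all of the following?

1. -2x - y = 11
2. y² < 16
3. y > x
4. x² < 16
No

A contradictory subset is {-2x - y = 11, y > x, x² < 16}. No integer assignment can satisfy these jointly:

  - -2x - y = 11: is a linear equation tying the variables together
  - y > x: bounds one variable relative to another variable
  - x² < 16: restricts x to |x| ≤ 3

Propagating the comparison: y > x and x ≥ -3 give y ≥ -2. Range argument: with x ∈ [-3, 3], y ∈ [-2, ∞], the left side of the equation is at most 8, but the right side is 11 > 8. No integer solution exists.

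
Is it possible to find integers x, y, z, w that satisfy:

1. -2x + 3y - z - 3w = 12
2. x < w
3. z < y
Yes

Take x = -4, y = -3, z = -4, w = -3. Substituting into each constraint:
  (1) -2(-4) + 3(-3) + 4 - 3(-3) = 12 ✓
  (2) -4 < -3 ✓
  (3) -4 < -3 ✓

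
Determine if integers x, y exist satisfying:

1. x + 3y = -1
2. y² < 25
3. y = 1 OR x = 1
Yes

Take x = -4, y = 1. Substituting into each constraint:
  (1) (-4) + 3(1) = -1 ✓
  (2) y² = (1)² = 1, and 1 < 25 ✓
  (3) y = 1, target 1 ✓ (first branch holds)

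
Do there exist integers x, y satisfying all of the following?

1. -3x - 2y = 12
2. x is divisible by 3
Yes

Take x = 0, y = -6. Substituting into each constraint:
  (1) -3(0) - 2(-6) = 12 ✓
  (2) 0 = 3 × 0, remainder 0 ✓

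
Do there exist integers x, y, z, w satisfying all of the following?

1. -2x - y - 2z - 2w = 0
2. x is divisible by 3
Yes

Take x = 0, y = 0, z = 0, w = 0. Substituting into each constraint:
  (1) -2(0) + 0 - 2(0) - 2(0) = 0 ✓
  (2) 0 = 3 × 0, remainder 0 ✓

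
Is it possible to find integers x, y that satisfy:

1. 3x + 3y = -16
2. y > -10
No

Even the single constraint (3x + 3y = -16) is infeasible over the integers.

  - 3x + 3y = -16: every term on the left is divisible by 3, so the LHS ≡ 0 (mod 3), but the RHS -16 is not — no integer solution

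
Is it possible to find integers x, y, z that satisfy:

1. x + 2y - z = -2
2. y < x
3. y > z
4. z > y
No

A contradictory subset is {y > z, z > y}. No integer assignment can satisfy these jointly:

  - y > z: bounds one variable relative to another variable
  - z > y: bounds one variable relative to another variable

Direct contradiction: y > z and z > y cannot both hold.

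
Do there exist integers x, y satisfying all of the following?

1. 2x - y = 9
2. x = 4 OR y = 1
Yes

Take x = 5, y = 1. Substituting into each constraint:
  (1) 2(5) + (-1) = 9 ✓
  (2) y = 1, target 1 ✓ (second branch holds)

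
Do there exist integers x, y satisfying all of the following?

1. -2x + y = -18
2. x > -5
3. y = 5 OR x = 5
Yes

Take x = 5, y = -8. Substituting into each constraint:
  (1) -2(5) + (-8) = -18 ✓
  (2) 5 > -5 ✓
  (3) x = 5, target 5 ✓ (second branch holds)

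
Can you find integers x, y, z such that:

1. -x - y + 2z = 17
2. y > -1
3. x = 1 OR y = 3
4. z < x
Yes

Take x = 22, y = 3, z = 21. Substituting into each constraint:
  (1) (-22) + (-3) + 2(21) = 17 ✓
  (2) 3 > -1 ✓
  (3) y = 3, target 3 ✓ (second branch holds)
  (4) 21 < 22 ✓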